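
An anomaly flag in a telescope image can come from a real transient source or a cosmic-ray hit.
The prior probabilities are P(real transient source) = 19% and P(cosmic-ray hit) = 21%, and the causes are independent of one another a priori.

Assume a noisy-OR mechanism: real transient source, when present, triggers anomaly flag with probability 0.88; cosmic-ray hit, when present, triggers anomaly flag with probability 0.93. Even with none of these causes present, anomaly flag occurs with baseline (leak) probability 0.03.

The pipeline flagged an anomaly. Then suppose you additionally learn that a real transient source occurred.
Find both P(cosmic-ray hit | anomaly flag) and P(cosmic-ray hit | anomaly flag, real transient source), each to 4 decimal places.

Under noisy-OR, P(anomaly flag | causes) = 1 − (1−0.03)·∏(1−qᵢ) over the active causes.
Weight on cosmic-ray hit=true, given the evidence: 0.158550 + 0.039575 = 0.198125
Normalizer over all consistent configurations: 0.03·0.81·0.79 + 0.9321·0.81·0.21 + 0.8836·0.19·0.79 + 0.991852·0.19·0.21 = 0.349950
Posterior = 0.198125 / 0.349950 ≈ 0.5662

Now also conditioning on real transient source=true:
P(anomaly flag | real transient source) = 0.8836·0.79 + 0.991852·0.21 = 0.698044 + 0.208289 = 0.906333
Of this, 0.208289 comes from 0.991852·0.21 (the cosmic-ray hit=true cases).
P(cosmic-ray hit | anomaly flag, real transient source) = 0.208289 / 0.906333 ≈ 0.2298
The drop from 0.5662 to 0.2298 is the explaining-away (discounting) effect.

P(cosmic-ray hit | anomaly flag) ≈ 0.5662; P(cosmic-ray hit | anomaly flag, real transient source) ≈ 0.2298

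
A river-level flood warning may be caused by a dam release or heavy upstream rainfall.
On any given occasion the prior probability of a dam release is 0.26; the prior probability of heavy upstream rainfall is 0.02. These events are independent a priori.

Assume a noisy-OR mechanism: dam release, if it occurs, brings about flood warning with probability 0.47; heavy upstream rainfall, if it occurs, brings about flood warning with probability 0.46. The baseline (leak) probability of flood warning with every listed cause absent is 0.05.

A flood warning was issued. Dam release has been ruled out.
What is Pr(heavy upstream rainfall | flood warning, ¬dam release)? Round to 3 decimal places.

Pr(heavy upstream rainfall | flood warning, ¬dam release) ≈ 0.166

Under noisy-OR, P(flood warning | causes) = 1 − (1−0.05)·∏(1−qᵢ) over the active causes.
P(flood warning | ¬dam release) = 0.05·0.98 + 0.487·0.02 = 0.049000 + 0.009740 = 0.058740
Of this, 0.009740 comes from 0.487·0.02 (the heavy upstream rainfall=true cases).
P(heavy upstream rainfall | flood warning, ¬dam release) = 0.009740 / 0.058740 ≈ 0.166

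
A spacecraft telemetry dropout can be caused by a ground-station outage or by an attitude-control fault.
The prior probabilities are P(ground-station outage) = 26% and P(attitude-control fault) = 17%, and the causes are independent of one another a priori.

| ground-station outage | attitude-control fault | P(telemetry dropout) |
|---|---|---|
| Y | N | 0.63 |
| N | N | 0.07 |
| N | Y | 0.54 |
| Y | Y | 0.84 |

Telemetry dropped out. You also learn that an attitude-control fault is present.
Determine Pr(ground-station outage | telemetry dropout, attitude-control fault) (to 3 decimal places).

Pr(ground-station outage | telemetry dropout, attitude-control fault) ≈ 0.353

Weight on ground-station outage=true, given the evidence: 0.84·0.26 = 0.218400
Normalizer over all consistent configurations: 0.54·0.74 + 0.84·0.26 = 0.618000
Posterior = 0.218400 / 0.618000 ≈ 0.353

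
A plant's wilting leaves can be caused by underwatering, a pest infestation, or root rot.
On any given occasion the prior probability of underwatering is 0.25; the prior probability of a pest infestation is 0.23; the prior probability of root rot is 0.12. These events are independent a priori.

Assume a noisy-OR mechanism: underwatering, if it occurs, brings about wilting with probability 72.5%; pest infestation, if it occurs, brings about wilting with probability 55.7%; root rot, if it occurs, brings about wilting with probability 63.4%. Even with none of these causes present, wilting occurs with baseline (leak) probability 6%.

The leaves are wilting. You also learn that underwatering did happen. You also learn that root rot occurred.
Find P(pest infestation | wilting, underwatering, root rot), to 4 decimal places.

P(pest infestation | wilting, underwatering, root rot) ≈ 0.2402

Under noisy-OR, P(wilting | causes) = 1 − (1−0.06)·∏(1−qᵢ) over the active causes.
P(wilting | underwatering, root rot) = 0.905389×0.77 + 0.958087×0.23 = 0.697150 + 0.220360 = 0.917510
Restricting to configurations with pest infestation present: 0.958087×0.23 = 0.220360.
Hence the posterior is 0.220360/0.917510 ≈ 0.2402.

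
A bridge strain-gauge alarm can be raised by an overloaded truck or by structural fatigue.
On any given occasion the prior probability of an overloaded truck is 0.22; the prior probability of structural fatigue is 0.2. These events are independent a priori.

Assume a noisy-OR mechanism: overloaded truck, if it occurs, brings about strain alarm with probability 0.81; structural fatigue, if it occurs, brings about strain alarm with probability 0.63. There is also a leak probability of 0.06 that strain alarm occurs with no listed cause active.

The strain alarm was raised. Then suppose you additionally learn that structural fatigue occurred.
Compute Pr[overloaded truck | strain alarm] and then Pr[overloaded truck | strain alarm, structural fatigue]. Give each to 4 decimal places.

Pr[overloaded truck | strain alarm] ≈ 0.5715; Pr[overloaded truck | strain alarm, structural fatigue] ≈ 0.2877

Under noisy-OR, P(strain alarm | causes) = 1 − (1−0.06)·∏(1−qᵢ) over the active causes.
P(strain alarm) = 0.06·0.78·0.8 + 0.6522·0.78·0.2 + 0.8214·0.22·0.8 + 0.933918·0.22·0.2 = 0.037440 + 0.101743 + 0.144566 + 0.041092 = 0.324841
The overloaded truck-present share is 0.144566 + 0.041092 = 0.185658.
So P(overloaded truck | strain alarm) = 0.185658/0.324841 ≈ 0.5715.

Now condition on the additional information:
For the numerator, keep only overloaded truck=true terms: 0.933918*0.22 = 0.205462
Normalizer over all consistent configurations: 0.6522*0.78 + 0.933918*0.22 = 0.714178
Posterior = 0.205462 / 0.714178 ≈ 0.2877
Conditioning on structural fatigue lowers the posterior on overloaded truck: the classic explaining-away effect in a common-effect structure.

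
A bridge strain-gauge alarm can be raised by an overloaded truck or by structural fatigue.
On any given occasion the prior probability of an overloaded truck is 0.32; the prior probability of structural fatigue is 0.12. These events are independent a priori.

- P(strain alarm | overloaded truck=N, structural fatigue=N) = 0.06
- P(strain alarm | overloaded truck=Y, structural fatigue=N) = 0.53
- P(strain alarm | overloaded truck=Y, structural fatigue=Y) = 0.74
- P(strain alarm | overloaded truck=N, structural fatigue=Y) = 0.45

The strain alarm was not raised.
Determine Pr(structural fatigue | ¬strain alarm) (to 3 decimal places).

P(¬strain alarm) = 0.94·0.68·0.88 + 0.55·0.68·0.12 + 0.47·0.32·0.88 + 0.26·0.32·0.12 = 0.562496 + 0.044880 + 0.132352 + 0.009984 = 0.749712
The structural fatigue-present share is 0.044880 + 0.009984 = 0.054864.
Hence the posterior is 0.054864/0.749712 ≈ 0.073.

Pr(structural fatigue | ¬strain alarm) ≈ 0.073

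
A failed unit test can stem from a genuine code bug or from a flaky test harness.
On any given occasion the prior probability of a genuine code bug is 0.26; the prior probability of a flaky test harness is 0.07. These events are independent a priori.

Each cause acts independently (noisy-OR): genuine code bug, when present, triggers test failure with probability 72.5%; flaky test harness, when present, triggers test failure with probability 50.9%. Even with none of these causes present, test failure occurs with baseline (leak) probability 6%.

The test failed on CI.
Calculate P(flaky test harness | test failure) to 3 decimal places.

Under noisy-OR, P(test failure | causes) = 1 − (1−0.06)·∏(1−qᵢ) over the active causes.
P(test failure) = 0.06×0.74×0.93 + 0.53846×0.74×0.07 + 0.7415×0.26×0.93 + 0.873077×0.26×0.07 = 0.041292 + 0.027892 + 0.179295 + 0.015890 = 0.264369
Of this, 0.043782 comes from 0.027892 + 0.015890 (the flaky test harness=true cases).
So P(flaky test harness | test failure) = 0.043782/0.264369 ≈ 0.166.

P(flaky test harness | test failure) ≈ 0.166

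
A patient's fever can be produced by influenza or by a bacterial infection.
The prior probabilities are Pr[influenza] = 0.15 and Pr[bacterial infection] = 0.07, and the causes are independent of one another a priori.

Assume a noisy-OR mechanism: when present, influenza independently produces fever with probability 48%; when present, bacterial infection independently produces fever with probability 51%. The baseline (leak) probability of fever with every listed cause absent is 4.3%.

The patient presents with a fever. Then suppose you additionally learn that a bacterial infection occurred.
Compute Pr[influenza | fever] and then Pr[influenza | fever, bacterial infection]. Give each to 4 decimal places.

Pr[influenza | fever] ≈ 0.5433; Pr[influenza | fever, bacterial infection] ≈ 0.2008

Under noisy-OR, P(fever | causes) = 1 − (1−0.043)·∏(1−qᵢ) over the active causes.
P(fever) = 0.043·0.85·0.93 + 0.53107·0.85·0.07 + 0.50236·0.15·0.93 + 0.756156·0.15·0.07 = 0.033992 + 0.031599 + 0.070079 + 0.007940 = 0.143610
The influenza-present share is 0.070079 + 0.007940 = 0.078019.
P(influenza | fever) = 0.078019 / 0.143610 ≈ 0.5433

Now condition on the additional information:
For the numerator, keep only influenza=true terms: 0.756156*0.15 = 0.113423
Normalizer over all consistent configurations: 0.53107*0.85 + 0.756156*0.15 = 0.564833
Posterior = 0.113423 / 0.564833 ≈ 0.2008
The drop from 0.5433 to 0.2008 is the explaining-away (discounting) effect.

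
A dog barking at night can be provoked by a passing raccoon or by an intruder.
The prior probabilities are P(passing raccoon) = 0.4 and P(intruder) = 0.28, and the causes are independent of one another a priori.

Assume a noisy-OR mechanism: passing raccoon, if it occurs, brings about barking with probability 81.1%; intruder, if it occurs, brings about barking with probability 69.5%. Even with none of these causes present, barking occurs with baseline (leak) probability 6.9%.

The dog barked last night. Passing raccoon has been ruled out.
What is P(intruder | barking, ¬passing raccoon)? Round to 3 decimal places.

Under noisy-OR, P(barking | causes) = 1 − (1−0.069)·∏(1−qᵢ) over the active causes.
Numerator (weight on configurations with intruder): 0.716045×0.28 = 0.200493
The normalizing constant is 0.069×0.72 + 0.716045×0.28 = 0.250173
P(intruder | barking, ¬passing raccoon) = 0.200493/0.250173 ≈ 0.801

P(intruder | barking, ¬passing raccoon) ≈ 0.801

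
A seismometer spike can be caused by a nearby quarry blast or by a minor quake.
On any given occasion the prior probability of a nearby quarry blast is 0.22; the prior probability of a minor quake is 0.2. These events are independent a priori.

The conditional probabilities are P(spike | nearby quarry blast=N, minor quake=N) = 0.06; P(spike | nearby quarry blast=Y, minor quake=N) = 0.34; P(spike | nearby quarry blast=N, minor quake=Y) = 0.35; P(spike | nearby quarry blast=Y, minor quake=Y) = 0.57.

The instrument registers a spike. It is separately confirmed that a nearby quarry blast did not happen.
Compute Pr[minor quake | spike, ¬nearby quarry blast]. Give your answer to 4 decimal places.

Weight on minor quake=true, given the evidence: 0.35*0.2 = 0.070000
Denominator P(spike | ¬nearby quarry blast): 0.06*0.8 + 0.35*0.2 = 0.118000
Posterior = 0.070000 / 0.118000 ≈ 0.5932

Pr[minor quake | spike, ¬nearby quarry blast] ≈ 0.5932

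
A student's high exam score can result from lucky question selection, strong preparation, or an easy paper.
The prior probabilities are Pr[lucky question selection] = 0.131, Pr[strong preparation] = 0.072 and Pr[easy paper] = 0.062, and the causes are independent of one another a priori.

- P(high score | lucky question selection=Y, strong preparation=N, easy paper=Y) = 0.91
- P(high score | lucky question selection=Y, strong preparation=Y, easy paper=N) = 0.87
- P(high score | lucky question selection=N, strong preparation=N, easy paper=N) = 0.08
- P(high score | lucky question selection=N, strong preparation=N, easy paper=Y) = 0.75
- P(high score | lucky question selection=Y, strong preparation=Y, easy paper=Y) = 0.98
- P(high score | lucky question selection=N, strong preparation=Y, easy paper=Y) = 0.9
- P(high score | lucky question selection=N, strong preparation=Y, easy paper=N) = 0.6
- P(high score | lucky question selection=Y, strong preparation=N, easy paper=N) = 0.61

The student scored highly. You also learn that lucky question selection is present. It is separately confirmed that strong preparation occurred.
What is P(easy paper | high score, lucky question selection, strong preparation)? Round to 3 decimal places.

P(easy paper | high score, lucky question selection, strong preparation) ≈ 0.069

Numerator (weight on configurations with easy paper): 0.98×0.062 = 0.060760
The normalizing constant is 0.87×0.938 + 0.98×0.062 = 0.876820
P(easy paper | high score, lucky question selection, strong preparation) = 0.060760/0.876820 ≈ 0.069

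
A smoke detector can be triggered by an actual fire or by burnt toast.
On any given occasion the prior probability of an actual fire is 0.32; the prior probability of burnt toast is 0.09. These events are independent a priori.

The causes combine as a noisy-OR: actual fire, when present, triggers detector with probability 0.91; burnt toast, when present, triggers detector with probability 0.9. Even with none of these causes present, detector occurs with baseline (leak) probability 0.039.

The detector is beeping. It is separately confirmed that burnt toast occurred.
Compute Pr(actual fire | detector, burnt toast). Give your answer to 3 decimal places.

Under noisy-OR, P(detector | causes) = 1 − (1−0.039)·∏(1−qᵢ) over the active causes.
Numerator (weight on configurations with actual fire): 0.991351×0.32 = 0.317232
The normalizing constant is 0.9039×0.68 + 0.991351×0.32 = 0.931884
Posterior = 0.317232 / 0.931884 ≈ 0.340

Pr(actual fire | detector, burnt toast) ≈ 0.340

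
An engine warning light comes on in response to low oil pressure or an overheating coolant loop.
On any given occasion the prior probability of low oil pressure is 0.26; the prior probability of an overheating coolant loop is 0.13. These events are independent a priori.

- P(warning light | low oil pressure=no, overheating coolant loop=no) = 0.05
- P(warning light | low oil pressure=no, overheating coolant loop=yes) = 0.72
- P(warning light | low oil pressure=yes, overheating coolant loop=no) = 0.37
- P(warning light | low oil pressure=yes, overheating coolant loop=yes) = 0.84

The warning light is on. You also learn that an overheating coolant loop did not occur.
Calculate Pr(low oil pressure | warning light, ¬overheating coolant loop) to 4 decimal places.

Enumerate both values of low oil pressure and weight by the priors:
  P(warning light | ¬overheating coolant loop) = 0.05×0.74 + 0.37×0.26
        = 0.037000 + 0.096200 = 0.133200
Keeping only the low oil pressure-present terms gives 0.096200, so
  P(low oil pressure | warning light, ¬overheating coolant loop) = 0.096200 / 0.133200 ≈ 0.7222

Pr(low oil pressure | warning light, ¬overheating coolant loop) ≈ 0.7222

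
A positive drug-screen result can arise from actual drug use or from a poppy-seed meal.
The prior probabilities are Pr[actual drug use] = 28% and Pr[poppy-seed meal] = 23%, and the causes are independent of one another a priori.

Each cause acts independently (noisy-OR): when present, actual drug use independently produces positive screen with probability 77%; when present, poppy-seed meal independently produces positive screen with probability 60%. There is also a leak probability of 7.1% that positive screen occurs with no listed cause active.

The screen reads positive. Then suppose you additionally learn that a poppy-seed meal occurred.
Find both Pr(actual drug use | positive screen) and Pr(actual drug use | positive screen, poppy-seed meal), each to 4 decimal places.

Pr(actual drug use | positive screen) ≈ 0.6143; Pr(actual drug use | positive screen, poppy-seed meal) ≈ 0.3614

Under noisy-OR, P(positive screen | causes) = 1 − (1−0.071)·∏(1−qᵢ) over the active causes.
P(positive screen) = 0.071×0.72×0.77 + 0.6284×0.72×0.23 + 0.78633×0.28×0.77 + 0.914532×0.28×0.23 = 0.039362 + 0.104063 + 0.169533 + 0.058896 = 0.371854
Restricting to configurations with actual drug use present: 0.169533 + 0.058896 = 0.228429.
So P(actual drug use | positive screen) = 0.228429/0.371854 ≈ 0.6143.

Now also conditioning on poppy-seed meal=true:
For the numerator, keep only actual drug use=true terms: 0.914532*0.28 = 0.256069
Denominator P(positive screen | poppy-seed meal): 0.6284*0.72 + 0.914532*0.28 = 0.708517
P(actual drug use | positive screen, poppy-seed meal) = 0.256069/0.708517 ≈ 0.3614
The drop from 0.6143 to 0.3614 is the explaining-away (discounting) effect.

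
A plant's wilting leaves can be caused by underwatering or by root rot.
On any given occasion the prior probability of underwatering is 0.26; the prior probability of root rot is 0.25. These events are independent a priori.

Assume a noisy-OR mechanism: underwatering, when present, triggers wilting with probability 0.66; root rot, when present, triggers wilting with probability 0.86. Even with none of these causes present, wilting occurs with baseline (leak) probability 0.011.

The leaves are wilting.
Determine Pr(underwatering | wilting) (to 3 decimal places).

Under noisy-OR, P(wilting | causes) = 1 − (1−0.011)·∏(1−qᵢ) over the active causes.
For the numerator, keep only underwatering=true terms: 0.129429 + 0.061940 = 0.191369
Denominator P(wilting): 0.011·0.74·0.75 + 0.86154·0.74·0.25 + 0.66374·0.26·0.75 + 0.952924·0.26·0.25 = 0.356859
Posterior = 0.191369 / 0.356859 ≈ 0.536

Pr(underwatering | wilting) ≈ 0.536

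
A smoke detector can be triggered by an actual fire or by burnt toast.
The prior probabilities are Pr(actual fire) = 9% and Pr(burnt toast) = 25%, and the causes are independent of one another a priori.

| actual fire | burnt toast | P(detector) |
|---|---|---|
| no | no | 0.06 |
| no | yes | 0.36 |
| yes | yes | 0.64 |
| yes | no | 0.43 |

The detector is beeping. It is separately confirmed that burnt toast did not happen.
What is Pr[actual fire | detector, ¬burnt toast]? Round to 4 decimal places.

P(detector | ¬burnt toast) = 0.06*0.91 + 0.43*0.09 = 0.054600 + 0.038700 = 0.093300
Restricting to configurations with actual fire present: 0.43*0.09 = 0.038700.
Hence the posterior is 0.038700/0.093300 ≈ 0.4148.

Pr[actual fire | detector, ¬burnt toast] ≈ 0.4148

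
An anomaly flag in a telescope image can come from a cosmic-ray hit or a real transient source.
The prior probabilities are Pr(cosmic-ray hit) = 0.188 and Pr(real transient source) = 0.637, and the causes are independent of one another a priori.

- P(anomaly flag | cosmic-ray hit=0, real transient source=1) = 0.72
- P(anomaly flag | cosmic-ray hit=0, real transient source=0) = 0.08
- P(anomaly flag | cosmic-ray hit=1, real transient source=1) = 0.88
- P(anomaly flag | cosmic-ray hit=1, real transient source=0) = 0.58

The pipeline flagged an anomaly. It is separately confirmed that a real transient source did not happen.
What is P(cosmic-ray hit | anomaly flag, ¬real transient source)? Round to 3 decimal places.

Numerator (weight on configurations with cosmic-ray hit): 0.58*0.188 = 0.109040
Denominator P(anomaly flag | ¬real transient source): 0.08*0.812 + 0.58*0.188 = 0.174000
Posterior = 0.109040 / 0.174000 ≈ 0.627

P(cosmic-ray hit | anomaly flag, ¬real transient source) ≈ 0.627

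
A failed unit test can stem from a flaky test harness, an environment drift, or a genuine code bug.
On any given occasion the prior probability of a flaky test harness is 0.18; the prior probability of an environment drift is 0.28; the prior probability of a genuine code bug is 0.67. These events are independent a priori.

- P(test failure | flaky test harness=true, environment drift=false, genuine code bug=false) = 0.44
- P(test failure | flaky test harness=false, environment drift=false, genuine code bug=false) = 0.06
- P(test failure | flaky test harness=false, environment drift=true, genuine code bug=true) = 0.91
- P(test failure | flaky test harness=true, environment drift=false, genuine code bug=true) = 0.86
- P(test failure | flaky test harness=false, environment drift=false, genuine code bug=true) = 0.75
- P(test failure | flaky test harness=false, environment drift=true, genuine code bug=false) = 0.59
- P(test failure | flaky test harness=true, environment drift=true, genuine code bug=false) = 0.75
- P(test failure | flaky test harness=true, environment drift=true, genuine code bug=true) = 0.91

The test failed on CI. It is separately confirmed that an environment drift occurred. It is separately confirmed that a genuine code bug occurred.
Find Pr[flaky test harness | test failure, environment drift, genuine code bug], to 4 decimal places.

Sum P(test failure|·) weighted by the priors over both values of flaky test harness:
  P(test failure | environment drift, genuine code bug) = 0.91×0.82 + 0.91×0.18
        = 0.746200 + 0.163800 = 0.910000
Keeping only the flaky test harness-present terms gives 0.163800, so
  P(flaky test harness | test failure, environment drift, genuine code bug) = 0.163800 / 0.910000 ≈ 0.1800

Pr[flaky test harness | test failure, environment drift, genuine code bug] ≈ 0.1800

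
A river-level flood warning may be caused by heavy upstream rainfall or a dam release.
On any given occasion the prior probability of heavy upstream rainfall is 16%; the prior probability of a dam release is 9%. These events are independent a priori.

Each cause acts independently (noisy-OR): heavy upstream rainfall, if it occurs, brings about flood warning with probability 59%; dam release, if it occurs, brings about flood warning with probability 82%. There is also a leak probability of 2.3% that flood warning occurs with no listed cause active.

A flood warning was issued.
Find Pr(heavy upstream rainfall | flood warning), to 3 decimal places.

Under noisy-OR, P(flood warning | causes) = 1 − (1−0.023)·∏(1−qᵢ) over the active causes.
P(flood warning) = 0.023×0.84×0.91 + 0.82414×0.84×0.09 + 0.59943×0.16×0.91 + 0.927897×0.16×0.09 = 0.017581 + 0.062305 + 0.087277 + 0.013362 = 0.180525
Restricting to configurations with heavy upstream rainfall present: 0.087277 + 0.013362 = 0.100639.
P(heavy upstream rainfall | flood warning) = 0.100639 / 0.180525 ≈ 0.557

Pr(heavy upstream rainfall | flood warning) ≈ 0.557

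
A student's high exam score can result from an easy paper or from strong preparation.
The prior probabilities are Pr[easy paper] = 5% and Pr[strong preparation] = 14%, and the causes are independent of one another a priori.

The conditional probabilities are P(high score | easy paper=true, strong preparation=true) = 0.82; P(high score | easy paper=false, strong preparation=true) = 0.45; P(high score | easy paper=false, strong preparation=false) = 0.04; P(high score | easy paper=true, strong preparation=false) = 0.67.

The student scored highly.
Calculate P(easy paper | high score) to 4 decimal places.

P(easy paper | high score) ≈ 0.2719

Numerator (weight on configurations with easy paper): 0.028810 + 0.005740 = 0.034550
Denominator P(high score): 0.04×0.95×0.86 + 0.45×0.95×0.14 + 0.67×0.05×0.86 + 0.82×0.05×0.14 = 0.127080
Posterior = 0.034550 / 0.127080 ≈ 0.2719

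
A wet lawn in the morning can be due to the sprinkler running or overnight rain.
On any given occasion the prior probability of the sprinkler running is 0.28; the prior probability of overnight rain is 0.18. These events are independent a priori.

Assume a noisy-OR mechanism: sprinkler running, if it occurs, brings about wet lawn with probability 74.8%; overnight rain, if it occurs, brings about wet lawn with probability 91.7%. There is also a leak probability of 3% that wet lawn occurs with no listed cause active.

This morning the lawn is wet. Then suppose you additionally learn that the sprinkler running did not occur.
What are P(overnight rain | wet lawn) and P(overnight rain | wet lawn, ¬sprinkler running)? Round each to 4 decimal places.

P(overnight rain | wet lawn) ≈ 0.4685; P(overnight rain | wet lawn, ¬sprinkler running) ≈ 0.8706

Under noisy-OR, P(wet lawn | causes) = 1 − (1−0.03)·∏(1−qᵢ) over the active causes.
P(wet lawn) = 0.03*0.72*0.82 + 0.91949*0.72*0.18 + 0.75556*0.28*0.82 + 0.979711*0.28*0.18 = 0.017712 + 0.119166 + 0.173477 + 0.049377 = 0.359732
Restricting to configurations with overnight rain present: 0.119166 + 0.049377 = 0.168543.
Hence the posterior is 0.168543/0.359732 ≈ 0.4685.

With the extra evidence:
Sum P(wet lawn|·) weighted by the priors over both values of overnight rain:
  P(wet lawn | ¬sprinkler running) = 0.03×0.82 + 0.91949×0.18
        = 0.024600 + 0.165508 = 0.190108
Configurations with overnight rain contribute 0.165508, so
  P(overnight rain | wet lawn, ¬sprinkler running) = 0.165508 / 0.190108 ≈ 0.8706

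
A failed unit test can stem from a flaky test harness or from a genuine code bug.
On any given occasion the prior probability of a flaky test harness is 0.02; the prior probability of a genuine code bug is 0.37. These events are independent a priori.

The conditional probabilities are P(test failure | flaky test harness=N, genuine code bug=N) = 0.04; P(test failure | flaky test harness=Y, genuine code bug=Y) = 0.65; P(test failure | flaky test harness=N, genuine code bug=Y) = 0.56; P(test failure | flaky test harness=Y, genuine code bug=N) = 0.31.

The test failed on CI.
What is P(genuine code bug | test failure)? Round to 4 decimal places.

Sum P(test failure|·) weighted by the priors over the 4 (flaky test harness, genuine code bug) configurations:
  P(test failure) = 0.04×0.98×0.63 + 0.56×0.98×0.37 + 0.31×0.02×0.63 + 0.65×0.02×0.37
        = 0.024696 + 0.203056 + 0.003906 + 0.004810 = 0.236468
Keeping only the genuine code bug-present terms gives 0.207866, so
  P(genuine code bug | test failure) = 0.207866 / 0.236468 ≈ 0.8790

P(genuine code bug | test failure) ≈ 0.8790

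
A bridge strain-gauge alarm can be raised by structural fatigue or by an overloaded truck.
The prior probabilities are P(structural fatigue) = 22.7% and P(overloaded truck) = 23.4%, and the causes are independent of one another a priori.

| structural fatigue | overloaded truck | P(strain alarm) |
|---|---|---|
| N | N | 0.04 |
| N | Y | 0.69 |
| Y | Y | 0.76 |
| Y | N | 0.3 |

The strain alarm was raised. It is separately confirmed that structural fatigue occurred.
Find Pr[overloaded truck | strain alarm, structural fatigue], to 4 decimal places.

Pr[overloaded truck | strain alarm, structural fatigue] ≈ 0.4363

By total probability over both values of overloaded truck:
  P(strain alarm | structural fatigue) = 0.3*0.766 + 0.76*0.234
        = 0.229800 + 0.177840 = 0.407640
The terms with overloaded truck present sum to 0.177840, so
  P(overloaded truck | strain alarm, structural fatigue) = 0.177840 / 0.407640 ≈ 0.4363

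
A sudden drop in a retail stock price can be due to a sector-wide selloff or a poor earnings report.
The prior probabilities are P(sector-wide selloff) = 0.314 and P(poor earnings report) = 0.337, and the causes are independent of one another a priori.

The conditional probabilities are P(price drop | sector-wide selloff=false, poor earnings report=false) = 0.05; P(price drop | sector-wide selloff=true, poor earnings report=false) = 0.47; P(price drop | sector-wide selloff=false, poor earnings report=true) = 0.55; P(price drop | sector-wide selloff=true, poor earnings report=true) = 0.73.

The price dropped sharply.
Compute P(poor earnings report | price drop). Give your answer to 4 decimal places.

P(poor earnings report | price drop) ≈ 0.6289

Sum P(price drop|·) weighted by the priors over the 4 (sector-wide selloff, poor earnings report) configurations:
  P(price drop) = 0.05*0.686*0.663 + 0.55*0.686*0.337 + 0.47*0.314*0.663 + 0.73*0.314*0.337
        = 0.022741 + 0.127150 + 0.097846 + 0.077247 = 0.324984
Keeping only the poor earnings report-present terms gives 0.204397, so
  P(poor earnings report | price drop) = 0.204397 / 0.324984 ≈ 0.6289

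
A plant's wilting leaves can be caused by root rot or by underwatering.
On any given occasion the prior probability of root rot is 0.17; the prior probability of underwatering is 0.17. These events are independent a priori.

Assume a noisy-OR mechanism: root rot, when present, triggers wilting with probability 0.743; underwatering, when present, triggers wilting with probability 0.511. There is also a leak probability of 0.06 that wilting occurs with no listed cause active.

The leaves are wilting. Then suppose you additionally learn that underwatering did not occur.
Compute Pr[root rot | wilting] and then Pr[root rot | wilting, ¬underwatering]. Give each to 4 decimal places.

Under noisy-OR, P(wilting | causes) = 1 − (1−0.06)·∏(1−qᵢ) over the active causes.
P(wilting) = 0.06·0.83·0.83 + 0.54034·0.83·0.17 + 0.75842·0.17·0.83 + 0.881867·0.17·0.17 = 0.041334 + 0.076242 + 0.107013 + 0.025486 = 0.250075
The root rot-present share is 0.107013 + 0.025486 = 0.132499.
So P(root rot | wilting) = 0.132499/0.250075 ≈ 0.5298.

With the extra evidence:
For the numerator, keep only root rot=true terms: 0.75842·0.17 = 0.128931
The normalizing constant is 0.06·0.83 + 0.75842·0.17 = 0.178731
P(root rot | wilting, ¬underwatering) = 0.128931/0.178731 ≈ 0.7214

Pr[root rot | wilting] ≈ 0.5298; Pr[root rot | wilting, ¬underwatering] ≈ 0.7214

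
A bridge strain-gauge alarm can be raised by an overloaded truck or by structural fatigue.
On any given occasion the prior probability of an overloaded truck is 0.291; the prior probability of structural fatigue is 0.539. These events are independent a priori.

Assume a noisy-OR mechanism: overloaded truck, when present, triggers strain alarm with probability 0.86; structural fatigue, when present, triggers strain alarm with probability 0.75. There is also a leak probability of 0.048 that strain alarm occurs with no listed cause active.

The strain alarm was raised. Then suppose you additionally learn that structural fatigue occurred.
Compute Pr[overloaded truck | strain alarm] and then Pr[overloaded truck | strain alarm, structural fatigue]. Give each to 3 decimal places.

Pr[overloaded truck | strain alarm] ≈ 0.466; Pr[overloaded truck | strain alarm, structural fatigue] ≈ 0.342

Under noisy-OR, P(strain alarm | causes) = 1 − (1−0.048)·∏(1−qᵢ) over the active causes.
Numerator (weight on configurations with overloaded truck): 0.116271 + 0.151623 = 0.267894
The normalizing constant is 0.048*0.709*0.461 + 0.762*0.709*0.539 + 0.86672*0.291*0.461 + 0.96668*0.291*0.539 = 0.574782
Posterior = 0.267894 / 0.574782 ≈ 0.466

With the extra evidence:
P(strain alarm | structural fatigue) = 0.762×0.709 + 0.96668×0.291 = 0.540258 + 0.281304 = 0.821562
The overloaded truck-present share is 0.96668×0.291 = 0.281304.
So P(overloaded truck | strain alarm, structural fatigue) = 0.281304/0.821562 ≈ 0.342.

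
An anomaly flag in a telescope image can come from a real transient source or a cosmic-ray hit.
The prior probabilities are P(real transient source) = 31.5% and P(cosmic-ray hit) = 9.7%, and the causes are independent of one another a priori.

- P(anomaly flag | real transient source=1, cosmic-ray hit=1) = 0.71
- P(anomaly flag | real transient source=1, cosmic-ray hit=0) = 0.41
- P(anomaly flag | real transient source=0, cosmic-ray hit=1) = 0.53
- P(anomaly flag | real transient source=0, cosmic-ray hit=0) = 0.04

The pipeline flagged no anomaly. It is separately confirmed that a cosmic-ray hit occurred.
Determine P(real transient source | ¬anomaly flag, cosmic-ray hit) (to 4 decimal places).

P(¬anomaly flag | cosmic-ray hit) = 0.47·0.685 + 0.29·0.315 = 0.321950 + 0.091350 = 0.413300
Restricting to configurations with real transient source present: 0.29·0.315 = 0.091350.
P(real transient source | ¬anomaly flag, cosmic-ray hit) = 0.091350 / 0.413300 ≈ 0.2210

P(real transient source | ¬anomaly flag, cosmic-ray hit) ≈ 0.2210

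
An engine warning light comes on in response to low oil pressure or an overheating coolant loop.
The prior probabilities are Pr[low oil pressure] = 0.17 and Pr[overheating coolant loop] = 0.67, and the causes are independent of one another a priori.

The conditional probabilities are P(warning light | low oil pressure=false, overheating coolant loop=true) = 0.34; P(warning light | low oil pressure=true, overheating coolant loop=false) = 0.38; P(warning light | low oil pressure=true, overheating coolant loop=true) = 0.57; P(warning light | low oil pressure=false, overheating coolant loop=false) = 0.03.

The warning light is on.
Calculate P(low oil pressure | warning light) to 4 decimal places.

P(low oil pressure | warning light) ≈ 0.3042

P(warning light) = 0.03·0.83·0.33 + 0.34·0.83·0.67 + 0.38·0.17·0.33 + 0.57·0.17·0.67 = 0.008217 + 0.189074 + 0.021318 + 0.064923 = 0.283532
The low oil pressure-present share is 0.021318 + 0.064923 = 0.086241.
P(low oil pressure | warning light) = 0.086241 / 0.283532 ≈ 0.3042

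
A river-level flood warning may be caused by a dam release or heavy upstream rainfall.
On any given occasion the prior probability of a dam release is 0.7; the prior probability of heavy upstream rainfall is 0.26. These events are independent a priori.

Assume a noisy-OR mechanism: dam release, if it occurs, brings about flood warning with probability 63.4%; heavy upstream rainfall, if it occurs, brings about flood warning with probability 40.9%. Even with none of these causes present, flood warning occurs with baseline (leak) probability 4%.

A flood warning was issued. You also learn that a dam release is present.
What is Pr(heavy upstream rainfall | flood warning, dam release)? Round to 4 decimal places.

Pr(heavy upstream rainfall | flood warning, dam release) ≈ 0.3003

Under noisy-OR, P(flood warning | causes) = 1 − (1−0.04)·∏(1−qᵢ) over the active causes.
P(flood warning | dam release) = 0.64864*0.74 + 0.792346*0.26 = 0.479994 + 0.206010 = 0.686004
The heavy upstream rainfall-present share is 0.792346*0.26 = 0.206010.
So P(heavy upstream rainfall | flood warning, dam release) = 0.206010/0.686004 ≈ 0.3003.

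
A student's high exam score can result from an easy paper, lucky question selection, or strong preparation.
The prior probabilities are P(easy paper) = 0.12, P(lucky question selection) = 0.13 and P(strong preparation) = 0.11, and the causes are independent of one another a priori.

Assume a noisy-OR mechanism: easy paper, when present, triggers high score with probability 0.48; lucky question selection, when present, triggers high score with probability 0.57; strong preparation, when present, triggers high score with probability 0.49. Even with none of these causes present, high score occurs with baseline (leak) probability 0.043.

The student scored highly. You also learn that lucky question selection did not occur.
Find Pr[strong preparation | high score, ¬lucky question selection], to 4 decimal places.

Under noisy-OR, P(high score | causes) = 1 − (1−0.043)·∏(1−qᵢ) over the active causes.
P(high score | ¬lucky question selection) = 0.043*0.88*0.89 + 0.51193*0.88*0.11 + 0.50236*0.12*0.89 + 0.746204*0.12*0.11 = 0.033678 + 0.049555 + 0.053652 + 0.009850 = 0.146735
Restricting to configurations with strong preparation present: 0.049555 + 0.009850 = 0.059405.
Hence the posterior is 0.059405/0.146735 ≈ 0.4048.

Pr[strong preparation | high score, ¬lucky question selection] ≈ 0.4048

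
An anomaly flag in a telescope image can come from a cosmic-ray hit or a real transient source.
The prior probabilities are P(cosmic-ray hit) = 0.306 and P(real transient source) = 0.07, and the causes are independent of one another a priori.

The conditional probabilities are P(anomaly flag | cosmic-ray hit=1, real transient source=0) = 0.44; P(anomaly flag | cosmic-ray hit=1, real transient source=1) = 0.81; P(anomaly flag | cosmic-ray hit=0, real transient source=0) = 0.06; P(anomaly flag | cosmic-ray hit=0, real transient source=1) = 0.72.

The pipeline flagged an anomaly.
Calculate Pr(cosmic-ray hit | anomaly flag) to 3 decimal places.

P(anomaly flag) = 0.06×0.694×0.93 + 0.72×0.694×0.07 + 0.44×0.306×0.93 + 0.81×0.306×0.07 = 0.038725 + 0.034978 + 0.125215 + 0.017350 = 0.216268
Of this, 0.142565 comes from 0.125215 + 0.017350 (the cosmic-ray hit=true cases).
P(cosmic-ray hit | anomaly flag) = 0.142565 / 0.216268 ≈ 0.659

Pr(cosmic-ray hit | anomaly flag) ≈ 0.659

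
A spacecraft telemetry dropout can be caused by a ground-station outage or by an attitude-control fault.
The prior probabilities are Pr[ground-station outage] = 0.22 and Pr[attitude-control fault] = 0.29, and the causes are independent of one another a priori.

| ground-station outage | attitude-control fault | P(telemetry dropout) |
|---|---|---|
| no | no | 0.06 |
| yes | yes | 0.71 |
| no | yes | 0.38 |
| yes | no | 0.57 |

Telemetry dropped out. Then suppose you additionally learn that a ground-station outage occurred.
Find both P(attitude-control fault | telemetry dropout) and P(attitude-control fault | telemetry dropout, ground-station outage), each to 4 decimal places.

By total probability over the 4 (ground-station outage, attitude-control fault) configurations:
  P(telemetry dropout) = 0.06*0.78*0.71 + 0.38*0.78*0.29 + 0.57*0.22*0.71 + 0.71*0.22*0.29
        = 0.033228 + 0.085956 + 0.089034 + 0.045298 = 0.253516
Keeping only the attitude-control fault-present terms gives 0.131254, so
  P(attitude-control fault | telemetry dropout) = 0.131254 / 0.253516 ≈ 0.5177

Now also conditioning on ground-station outage=true:
P(telemetry dropout | ground-station outage) = 0.57×0.71 + 0.71×0.29 = 0.404700 + 0.205900 = 0.610600
Restricting to configurations with attitude-control fault present: 0.71×0.29 = 0.205900.
So P(attitude-control fault | telemetry dropout, ground-station outage) = 0.205900/0.610600 ≈ 0.3372.

P(attitude-control fault | telemetry dropout) ≈ 0.5177; P(attitude-control fault | telemetry dropout, ground-station outage) ≈ 0.3372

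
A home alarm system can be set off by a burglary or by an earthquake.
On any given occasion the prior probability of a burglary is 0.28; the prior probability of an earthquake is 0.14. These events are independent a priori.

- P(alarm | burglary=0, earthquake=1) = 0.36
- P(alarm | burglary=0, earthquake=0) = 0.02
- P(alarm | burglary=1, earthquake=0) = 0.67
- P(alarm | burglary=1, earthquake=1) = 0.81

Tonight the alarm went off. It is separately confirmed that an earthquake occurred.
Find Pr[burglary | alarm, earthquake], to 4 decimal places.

Pr[burglary | alarm, earthquake] ≈ 0.4667

By total probability over both values of burglary:
  P(alarm | earthquake) = 0.36×0.72 + 0.81×0.28
        = 0.259200 + 0.226800 = 0.486000
The terms with burglary present sum to 0.226800, so
  P(burglary | alarm, earthquake) = 0.226800 / 0.486000 ≈ 0.4667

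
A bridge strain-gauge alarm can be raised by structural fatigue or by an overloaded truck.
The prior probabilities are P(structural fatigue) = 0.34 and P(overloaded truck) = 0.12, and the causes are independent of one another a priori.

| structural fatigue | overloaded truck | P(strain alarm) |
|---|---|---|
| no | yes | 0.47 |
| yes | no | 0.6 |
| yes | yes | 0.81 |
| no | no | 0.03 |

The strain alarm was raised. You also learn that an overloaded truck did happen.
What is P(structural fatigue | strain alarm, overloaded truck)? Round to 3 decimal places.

Numerator (weight on configurations with structural fatigue): 0.81*0.34 = 0.275400
Denominator P(strain alarm | overloaded truck): 0.47*0.66 + 0.81*0.34 = 0.585600
P(structural fatigue | strain alarm, overloaded truck) = 0.275400/0.585600 ≈ 0.470

P(structural fatigue | strain alarm, overloaded truck) ≈ 0.470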